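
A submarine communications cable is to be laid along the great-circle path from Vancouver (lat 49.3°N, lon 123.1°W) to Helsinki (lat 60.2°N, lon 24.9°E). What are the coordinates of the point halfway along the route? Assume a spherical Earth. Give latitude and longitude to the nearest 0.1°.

Convert each endpoint to a unit vector on the sphere (x = cos φ cos λ, y = cos φ sin λ, z = sin φ).
The central angle between the endpoints is δ = arccos(p₁·p₂) ≈ 1.178 rad (67.5°).
Interpolate at f = 1/2 with slerp weights a = sin((1−f)δ)/sin δ ≈ 0.601, b = sin(fδ)/sin δ ≈ 0.601.
p = a·p₁ + b·p₂ ≈ (0.057, -0.203, 0.978); φ = arcsin(p_z) ≈ 77.85°, λ = atan2(p_y, p_x) ≈ -74.31°.

≈ lat 77.8°N, lon 74.3°W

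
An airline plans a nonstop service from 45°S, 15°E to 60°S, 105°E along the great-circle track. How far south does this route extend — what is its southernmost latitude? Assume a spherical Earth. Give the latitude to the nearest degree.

The great circle lies in the plane with unit normal n̂ = (p₁ × p₂)/|p₁ × p₂|.
Here n̂_z ≈ +0.447; the vertex latitude is φ_max = arccos|n̂_z| ≈ 63.4°.
Check via Clairaut: cos φ_max = |cos φ₁| · sin C = cos(45.0°)·sin(140.8°) ≈ 0.447, again giving ≈ 63.4°.

≈ 63°S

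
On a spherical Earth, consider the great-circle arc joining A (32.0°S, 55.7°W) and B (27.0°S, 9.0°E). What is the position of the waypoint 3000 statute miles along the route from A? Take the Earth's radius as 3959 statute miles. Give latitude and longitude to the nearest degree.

≈ (31°S, 4°W)

Convert each endpoint to a unit vector on the sphere (x = cos φ cos λ, y = cos φ sin λ, z = sin φ).
The central angle between the endpoints is δ = arccos(p₁·p₂) ≈ 0.972 rad (55.7°). The total great-circle distance is δ·R ≈ 0.972 × 3959 ≈ 3849 mi, so the target fraction is f = 3000/3849 ≈ 0.779.
Interpolate at f ≈ 0.779 with slerp weights a = sin((1−f)δ)/sin δ ≈ 0.258, b = sin(fδ)/sin δ ≈ 0.832.
p = a·p₁ + b·p₂ ≈ (0.855, -0.064, -0.514); φ = arcsin(p_z) ≈ -30.94°, λ = atan2(p_y, p_x) ≈ -4.31°.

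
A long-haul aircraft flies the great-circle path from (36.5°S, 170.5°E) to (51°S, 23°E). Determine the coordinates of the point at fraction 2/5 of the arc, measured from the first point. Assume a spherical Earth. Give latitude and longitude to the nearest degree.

≈ (67°S, 140°E)

From cos δ = sin φ₁ sin φ₂ + cos φ₁ cos φ₂ cos Δλ, the central angle is δ ≈ 1.535 rad (88.0°).
Interpolate at f = 2/5 with slerp weights a = sin((1−f)δ)/sin δ ≈ 0.797, b = sin(fδ)/sin δ ≈ 0.577.
p = a·p₁ + b·p₂ ≈ (-0.298, 0.247, -0.922); φ = arcsin(p_z) ≈ -67.22°, λ = atan2(p_y, p_x) ≈ 140.26°.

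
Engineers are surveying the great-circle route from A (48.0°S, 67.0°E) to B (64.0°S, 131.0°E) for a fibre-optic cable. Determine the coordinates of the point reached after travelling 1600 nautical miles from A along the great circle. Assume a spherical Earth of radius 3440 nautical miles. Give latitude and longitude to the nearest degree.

≈ (63°S, 107°E)

Convert each endpoint to a unit vector on the sphere (x = cos φ cos λ, y = cos φ sin λ, z = sin φ).
The central angle between the endpoints is δ = arccos(p₁·p₂) ≈ 0.649 rad (37.2°). The total great-circle distance is δ·R ≈ 0.649 × 3440 ≈ 2234 nmi, so the target fraction is f = 1600/2234 ≈ 0.716.
Interpolate at f ≈ 0.716 with slerp weights a = sin((1−f)δ)/sin δ ≈ 0.303, b = sin(fδ)/sin δ ≈ 0.742.
p = a·p₁ + b·p₂ ≈ (-0.134, 0.432, -0.892); φ = arcsin(p_z) ≈ -63.11°, λ = atan2(p_y, p_x) ≈ 107.25°.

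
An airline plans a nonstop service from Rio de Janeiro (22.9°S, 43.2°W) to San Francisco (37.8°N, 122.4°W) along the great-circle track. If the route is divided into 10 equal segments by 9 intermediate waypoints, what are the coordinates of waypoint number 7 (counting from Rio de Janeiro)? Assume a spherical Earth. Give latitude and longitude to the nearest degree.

≈ 22°N, 94°W

Convert each endpoint to a unit vector on the sphere (x = cos φ cos λ, y = cos φ sin λ, z = sin φ).
The central angle between the endpoints is δ = arccos(p₁·p₂) ≈ 1.673 rad (95.9°).
Interpolate at f = 7/10 with slerp weights a = sin((1−f)δ)/sin δ ≈ 0.484, b = sin(fδ)/sin δ ≈ 0.926.
p = a·p₁ + b·p₂ ≈ (-0.067, -0.923, 0.379); φ = arcsin(p_z) ≈ 22.30°, λ = atan2(p_y, p_x) ≈ -94.17°.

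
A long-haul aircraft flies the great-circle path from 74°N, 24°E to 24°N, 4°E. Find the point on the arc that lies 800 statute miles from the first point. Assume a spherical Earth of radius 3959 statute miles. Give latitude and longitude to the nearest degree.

≈ 63°N, 14°E

Convert each endpoint to a unit vector on the sphere (x = cos φ cos λ, y = cos φ sin λ, z = sin φ).
The central angle between the endpoints is δ = arccos(p₁·p₂) ≈ 0.892 rad (51.1°). The total great-circle distance is δ·R ≈ 0.892 × 3959 ≈ 3533 mi, so the target fraction is f = 800/3533 ≈ 0.226.
Interpolate at f ≈ 0.226 with slerp weights a = sin((1−f)δ)/sin δ ≈ 0.818, b = sin(fδ)/sin δ ≈ 0.258.
p = a·p₁ + b·p₂ ≈ (0.441, 0.108, 0.891); φ = arcsin(p_z) ≈ 63.00°, λ = atan2(p_y, p_x) ≈ 13.78°.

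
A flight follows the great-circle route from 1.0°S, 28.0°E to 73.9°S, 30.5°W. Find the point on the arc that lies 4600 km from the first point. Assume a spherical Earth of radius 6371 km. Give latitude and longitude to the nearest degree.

≈ 41°S, 16°E

Write both endpoints as unit vectors p₁, p₂ with components (cos φ cos λ, cos φ sin λ, sin φ).
The central angle between the endpoints is δ = arccos(p₁·p₂) ≈ 1.408 rad (80.7°). The total great-circle distance is δ·R ≈ 1.408 × 6371 ≈ 8973 km, so the target fraction is f = 4600/8973 ≈ 0.513.
Interpolate at f ≈ 0.513 with slerp weights a = sin((1−f)δ)/sin δ ≈ 0.642, b = sin(fδ)/sin δ ≈ 0.670.
p = a·p₁ + b·p₂ ≈ (0.727, 0.207, -0.655); φ = arcsin(p_z) ≈ -40.89°, λ = atan2(p_y, p_x) ≈ 15.91°.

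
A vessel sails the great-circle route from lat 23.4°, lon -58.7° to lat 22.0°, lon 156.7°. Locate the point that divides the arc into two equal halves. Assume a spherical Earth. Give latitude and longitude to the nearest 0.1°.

≈ lat 54.0°, lon -131.9°

Convert each endpoint to a unit vector on the sphere (x = cos φ cos λ, y = cos φ sin λ, z = sin φ).
The central angle between the endpoints is δ = arccos(p₁·p₂) ≈ 2.147 rad (123.0°).
Interpolate at f = 1/2 with slerp weights a = sin((1−f)δ)/sin δ ≈ 1.048, b = sin(fδ)/sin δ ≈ 1.048.
p = a·p₁ + b·p₂ ≈ (-0.393, -0.438, 0.809); φ = arcsin(p_z) ≈ 53.99°, λ = atan2(p_y, p_x) ≈ -131.92°.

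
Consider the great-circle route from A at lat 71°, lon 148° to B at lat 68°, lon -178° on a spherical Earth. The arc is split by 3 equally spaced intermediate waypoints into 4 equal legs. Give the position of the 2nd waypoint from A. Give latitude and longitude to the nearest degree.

≈ lat 70°, lon 166°

Write both endpoints as unit vectors p₁, p₂ with components (cos φ cos λ, cos φ sin λ, sin φ).
The central angle between the endpoints is δ = arccos(p₁·p₂) ≈ 0.211 rad (12.1°).
Interpolate at f = 2/4 with slerp weights a = sin((1−f)δ)/sin δ ≈ 0.503, b = sin(fδ)/sin δ ≈ 0.503.
p = a·p₁ + b·p₂ ≈ (-0.327, 0.080, 0.942); φ = arcsin(p_z) ≈ 70.32°, λ = atan2(p_y, p_x) ≈ 166.23°.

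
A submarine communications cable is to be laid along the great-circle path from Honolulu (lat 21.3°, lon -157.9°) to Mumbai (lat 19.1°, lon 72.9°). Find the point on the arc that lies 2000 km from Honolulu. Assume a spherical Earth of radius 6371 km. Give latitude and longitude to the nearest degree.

≈ lat 31°, lon -175°

Convert each endpoint to a unit vector on the sphere (x = cos φ cos λ, y = cos φ sin λ, z = sin φ).
The central angle between the endpoints is δ = arccos(p₁·p₂) ≈ 2.024 rad (115.9°). The total great-circle distance is δ·R ≈ 2.024 × 6371 ≈ 12893 km, so the target fraction is f = 2000/12893 ≈ 0.155.
Interpolate at f ≈ 0.155 with slerp weights a = sin((1−f)δ)/sin δ ≈ 1.101, b = sin(fδ)/sin δ ≈ 0.343.
p = a·p₁ + b·p₂ ≈ (-0.855, -0.076, 0.512); φ = arcsin(p_z) ≈ 30.83°, λ = atan2(p_y, p_x) ≈ -174.93°.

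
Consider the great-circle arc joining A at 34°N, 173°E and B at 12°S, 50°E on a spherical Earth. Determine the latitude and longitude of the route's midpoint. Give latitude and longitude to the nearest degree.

≈ 22°N, 103°E

From cos δ = sin φ₁ sin φ₂ + cos φ₁ cos φ₂ cos Δλ, the central angle is δ ≈ 2.163 rad (123.9°).
Interpolate at f = 1/2 with slerp weights a = sin((1−f)δ)/sin δ ≈ 1.063, b = sin(fδ)/sin δ ≈ 1.063.
p = a·p₁ + b·p₂ ≈ (-0.206, 0.904, 0.374); φ = arcsin(p_z) ≈ 21.94°, λ = atan2(p_y, p_x) ≈ 102.86°.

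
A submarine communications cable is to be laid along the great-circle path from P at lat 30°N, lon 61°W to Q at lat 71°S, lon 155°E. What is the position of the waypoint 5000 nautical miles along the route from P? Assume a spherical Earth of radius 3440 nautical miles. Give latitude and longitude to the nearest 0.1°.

≈ lat 50.4°S, lon 85.7°W

Write both endpoints as unit vectors p₁, p₂ with components (cos φ cos λ, cos φ sin λ, sin φ).
The central angle between the endpoints is δ = arccos(p₁·p₂) ≈ 2.347 rad (134.5°). The total great-circle distance is δ·R ≈ 2.347 × 3440 ≈ 8075 nmi, so the target fraction is f = 5000/8075 ≈ 0.619.
Interpolate at f ≈ 0.619 with slerp weights a = sin((1−f)δ)/sin δ ≈ 1.093, b = sin(fδ)/sin δ ≈ 1.392.
p = a·p₁ + b·p₂ ≈ (0.048, -0.636, -0.770); φ = arcsin(p_z) ≈ -50.36°, λ = atan2(p_y, p_x) ≈ -85.68°.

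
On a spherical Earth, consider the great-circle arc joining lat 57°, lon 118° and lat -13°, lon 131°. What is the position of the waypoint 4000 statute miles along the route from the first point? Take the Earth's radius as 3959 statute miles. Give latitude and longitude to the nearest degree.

≈ lat 0°, lon 129°

Write both endpoints as unit vectors p₁, p₂ with components (cos φ cos λ, cos φ sin λ, sin φ).
The central angle between the endpoints is δ = arccos(p₁·p₂) ≈ 1.236 rad (70.8°). The total great-circle distance is δ·R ≈ 1.236 × 3959 ≈ 4894 mi, so the target fraction is f = 4000/4894 ≈ 0.817.
Interpolate at f ≈ 0.817 with slerp weights a = sin((1−f)δ)/sin δ ≈ 0.237, b = sin(fδ)/sin δ ≈ 0.897.
p = a·p₁ + b·p₂ ≈ (-0.634, 0.773, -0.003); φ = arcsin(p_z) ≈ -0.17°, λ = atan2(p_y, p_x) ≈ 129.34°.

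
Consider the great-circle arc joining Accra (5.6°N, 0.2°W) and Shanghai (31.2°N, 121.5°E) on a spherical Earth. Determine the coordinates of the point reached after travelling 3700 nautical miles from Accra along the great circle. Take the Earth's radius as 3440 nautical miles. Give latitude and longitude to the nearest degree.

≈ (35°N, 59°E)

Convert each endpoint to a unit vector on the sphere (x = cos φ cos λ, y = cos φ sin λ, z = sin φ).
The central angle between the endpoints is δ = arccos(p₁·p₂) ≈ 1.979 rad (113.4°). The total great-circle distance is δ·R ≈ 1.979 × 3440 ≈ 6807 nmi, so the target fraction is f = 3700/6807 ≈ 0.544.
Interpolate at f ≈ 0.544 with slerp weights a = sin((1−f)δ)/sin δ ≈ 0.856, b = sin(fδ)/sin δ ≈ 0.959.
p = a·p₁ + b·p₂ ≈ (0.423, 0.696, 0.580); φ = arcsin(p_z) ≈ 35.45°, λ = atan2(p_y, p_x) ≈ 58.71°.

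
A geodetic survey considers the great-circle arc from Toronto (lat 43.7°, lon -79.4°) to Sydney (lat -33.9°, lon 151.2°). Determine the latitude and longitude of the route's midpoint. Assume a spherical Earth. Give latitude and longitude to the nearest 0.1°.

≈ lat 11.2°, lon -152.4°

The haversine formula gives a central angle δ ≈ 2.444 rad (140.0°) between the endpoints.
Interpolate at f = 1/2 with slerp weights a = sin((1−f)δ)/sin δ ≈ 1.462, b = sin(fδ)/sin δ ≈ 1.462.
p = a·p₁ + b·p₂ ≈ (-0.869, -0.454, 0.195); φ = arcsin(p_z) ≈ 11.23°, λ = atan2(p_y, p_x) ≈ -152.40°.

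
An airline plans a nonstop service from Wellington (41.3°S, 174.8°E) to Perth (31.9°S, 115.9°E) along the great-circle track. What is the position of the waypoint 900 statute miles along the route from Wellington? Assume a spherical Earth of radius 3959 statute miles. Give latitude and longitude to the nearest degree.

≈ 42°S, 157°E

Write both endpoints as unit vectors p₁, p₂ with components (cos φ cos λ, cos φ sin λ, sin φ).
The central angle between the endpoints is δ = arccos(p₁·p₂) ≈ 0.825 rad (47.3°). The total great-circle distance is δ·R ≈ 0.825 × 3959 ≈ 3268 mi, so the target fraction is f = 900/3268 ≈ 0.275.
Interpolate at f ≈ 0.275 with slerp weights a = sin((1−f)δ)/sin δ ≈ 0.766, b = sin(fδ)/sin δ ≈ 0.307.
p = a·p₁ + b·p₂ ≈ (-0.687, 0.286, -0.668); φ = arcsin(p_z) ≈ -41.90°, λ = atan2(p_y, p_x) ≈ 157.37°.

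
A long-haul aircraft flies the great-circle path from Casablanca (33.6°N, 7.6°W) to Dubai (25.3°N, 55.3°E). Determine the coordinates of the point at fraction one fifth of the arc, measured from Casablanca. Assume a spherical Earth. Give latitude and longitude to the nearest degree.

≈ (35°N, 6°E)

Write both endpoints as unit vectors p₁, p₂ with components (cos φ cos λ, cos φ sin λ, sin φ).
The central angle between the endpoints is δ = arccos(p₁·p₂) ≈ 0.953 rad (54.6°).
Interpolate at f = 1/5 with slerp weights a = sin((1−f)δ)/sin δ ≈ 0.847, b = sin(fδ)/sin δ ≈ 0.232.
p = a·p₁ + b·p₂ ≈ (0.819, 0.079, 0.568); φ = arcsin(p_z) ≈ 34.62°, λ = atan2(p_y, p_x) ≈ 5.54°.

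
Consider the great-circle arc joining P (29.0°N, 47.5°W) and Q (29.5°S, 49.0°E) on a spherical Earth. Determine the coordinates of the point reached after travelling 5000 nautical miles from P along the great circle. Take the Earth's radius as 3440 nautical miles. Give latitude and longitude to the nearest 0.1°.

≈ (17.2°S, 24.4°E)

Convert each endpoint to a unit vector on the sphere (x = cos φ cos λ, y = cos φ sin λ, z = sin φ).
The central angle between the endpoints is δ = arccos(p₁·p₂) ≈ 1.902 rad (109.0°). The total great-circle distance is δ·R ≈ 1.902 × 3440 ≈ 6542 nmi, so the target fraction is f = 5000/6542 ≈ 0.764.
Interpolate at f ≈ 0.764 with slerp weights a = sin((1−f)δ)/sin δ ≈ 0.458, b = sin(fδ)/sin δ ≈ 1.050.
p = a·p₁ + b·p₂ ≈ (0.870, 0.394, -0.295); φ = arcsin(p_z) ≈ -17.15°, λ = atan2(p_y, p_x) ≈ 24.37°.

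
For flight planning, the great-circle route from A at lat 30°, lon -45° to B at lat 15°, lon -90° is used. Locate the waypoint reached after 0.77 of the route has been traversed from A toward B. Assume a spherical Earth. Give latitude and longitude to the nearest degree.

≈ lat 20°, lon -81°

Convert each endpoint to a unit vector on the sphere (x = cos φ cos λ, y = cos φ sin λ, z = sin φ).
The central angle between the endpoints is δ = arccos(p₁·p₂) ≈ 0.766 rad (43.9°).
Interpolate at f = 0.77 with slerp weights a = sin((1−f)δ)/sin δ ≈ 0.253, b = sin(fδ)/sin δ ≈ 0.802.
p = a·p₁ + b·p₂ ≈ (0.155, -0.930, 0.334); φ = arcsin(p_z) ≈ 19.51°, λ = atan2(p_y, p_x) ≈ -80.55°.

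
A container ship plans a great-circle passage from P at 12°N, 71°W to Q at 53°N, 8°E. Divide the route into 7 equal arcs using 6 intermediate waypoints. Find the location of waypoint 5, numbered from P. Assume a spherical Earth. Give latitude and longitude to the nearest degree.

≈ 48°N, 24°W

The haversine formula gives a central angle δ ≈ 1.289 rad (73.8°) between the endpoints.
Interpolate at f = 5/7 with slerp weights a = sin((1−f)δ)/sin δ ≈ 0.375, b = sin(fδ)/sin δ ≈ 0.829.
p = a·p₁ + b·p₂ ≈ (0.613, -0.277, 0.740); φ = arcsin(p_z) ≈ 47.71°, λ = atan2(p_y, p_x) ≈ -24.32°.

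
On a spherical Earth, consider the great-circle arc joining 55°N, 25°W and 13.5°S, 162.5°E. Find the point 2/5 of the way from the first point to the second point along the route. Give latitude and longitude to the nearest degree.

Convert each endpoint to a unit vector on the sphere (x = cos φ cos λ, y = cos φ sin λ, z = sin φ).
The central angle between the endpoints is δ = arccos(p₁·p₂) ≈ 2.410 rad (138.1°).
Interpolate at f = 2/5 with slerp weights a = sin((1−f)δ)/sin δ ≈ 1.485, b = sin(fδ)/sin δ ≈ 1.230.
p = a·p₁ + b·p₂ ≈ (-0.368, -0.000, 0.930); φ = arcsin(p_z) ≈ 68.39°, λ = atan2(p_y, p_x) ≈ -179.93°.

≈ 68°N, 180°E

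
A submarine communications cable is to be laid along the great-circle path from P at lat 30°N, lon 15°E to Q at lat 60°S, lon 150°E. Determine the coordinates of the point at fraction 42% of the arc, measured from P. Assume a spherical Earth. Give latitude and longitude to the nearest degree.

Write both endpoints as unit vectors p₁, p₂ with components (cos φ cos λ, cos φ sin λ, sin φ).
The central angle between the endpoints is δ = arccos(p₁·p₂) ≈ 2.403 rad (137.7°).
Interpolate at f = 0.42 with slerp weights a = sin((1−f)δ)/sin δ ≈ 1.462, b = sin(fδ)/sin δ ≈ 1.257.
p = a·p₁ + b·p₂ ≈ (0.678, 0.642, -0.358); φ = arcsin(p_z) ≈ -20.95°, λ = atan2(p_y, p_x) ≈ 43.41°.

≈ lat 21°S, lon 43°E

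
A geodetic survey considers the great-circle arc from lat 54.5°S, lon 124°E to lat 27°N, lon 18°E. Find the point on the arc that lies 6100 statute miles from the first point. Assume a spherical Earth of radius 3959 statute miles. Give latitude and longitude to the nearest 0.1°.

≈ lat 1.1°N, lon 38.5°E

From cos δ = sin φ₁ sin φ₂ + cos φ₁ cos φ₂ cos Δλ, the central angle is δ ≈ 2.109 rad (120.8°). The total great-circle distance is δ·R ≈ 2.109 × 3959 ≈ 8348 mi, so the target fraction is f = 6100/8348 ≈ 0.731.
Interpolate at f ≈ 0.731 with slerp weights a = sin((1−f)δ)/sin δ ≈ 0.626, b = sin(fδ)/sin δ ≈ 1.164.
p = a·p₁ + b·p₂ ≈ (0.783, 0.622, 0.019); φ = arcsin(p_z) ≈ 1.07°, λ = atan2(p_y, p_x) ≈ 38.46°.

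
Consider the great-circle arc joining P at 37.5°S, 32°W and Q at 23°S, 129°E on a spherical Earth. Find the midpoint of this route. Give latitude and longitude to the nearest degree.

Convert each endpoint to a unit vector on the sphere (x = cos φ cos λ, y = cos φ sin λ, z = sin φ).
The central angle between the endpoints is δ = arccos(p₁·p₂) ≈ 2.041 rad (116.9°).
Interpolate at f = 1/2 with slerp weights a = sin((1−f)δ)/sin δ ≈ 0.956, b = sin(fδ)/sin δ ≈ 0.956.
p = a·p₁ + b·p₂ ≈ (0.089, 0.282, -0.955); φ = arcsin(p_z) ≈ -72.80°, λ = atan2(p_y, p_x) ≈ 72.41°.

≈ 73°S, 72°E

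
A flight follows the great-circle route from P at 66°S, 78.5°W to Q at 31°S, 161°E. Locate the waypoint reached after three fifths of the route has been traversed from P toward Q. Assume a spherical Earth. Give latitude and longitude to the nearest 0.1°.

Convert each endpoint to a unit vector on the sphere (x = cos φ cos λ, y = cos φ sin λ, z = sin φ).
The central angle between the endpoints is δ = arccos(p₁·p₂) ≈ 1.273 rad (72.9°).
Interpolate at f = 3/5 with slerp weights a = sin((1−f)δ)/sin δ ≈ 0.510, b = sin(fδ)/sin δ ≈ 0.723.
p = a·p₁ + b·p₂ ≈ (-0.545, -0.001, -0.838); φ = arcsin(p_z) ≈ -56.97°, λ = atan2(p_y, p_x) ≈ -179.86°.

≈ 57.0°S, 179.9°W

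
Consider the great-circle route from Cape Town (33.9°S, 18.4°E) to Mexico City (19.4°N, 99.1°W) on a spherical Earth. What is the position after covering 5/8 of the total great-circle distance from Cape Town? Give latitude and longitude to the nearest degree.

Convert each endpoint to a unit vector on the sphere (x = cos φ cos λ, y = cos φ sin λ, z = sin φ).
The central angle between the endpoints is δ = arccos(p₁·p₂) ≈ 2.149 rad (123.1°).
Interpolate at f = 5/8 with slerp weights a = sin((1−f)δ)/sin δ ≈ 0.862, b = sin(fδ)/sin δ ≈ 1.164.
p = a·p₁ + b·p₂ ≈ (0.505, -0.858, -0.094); φ = arcsin(p_z) ≈ -5.40°, λ = atan2(p_y, p_x) ≈ -59.51°.

≈ (5°S, 60°W)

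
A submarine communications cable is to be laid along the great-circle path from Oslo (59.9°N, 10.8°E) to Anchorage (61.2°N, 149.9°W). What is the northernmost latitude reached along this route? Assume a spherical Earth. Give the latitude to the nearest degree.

The great circle lies in the plane with unit normal n̂ = (p₁ × p₂)/|p₁ × p₂|.
Here n̂_z ≈ -0.094; the vertex latitude is φ_max = arccos|n̂_z| ≈ 84.6°.
Check via Clairaut: cos φ_max = |cos φ₁| · sin C = cos(59.9°)·sin(10.8°) ≈ 0.094, again giving ≈ 84.6°.

≈ 85°N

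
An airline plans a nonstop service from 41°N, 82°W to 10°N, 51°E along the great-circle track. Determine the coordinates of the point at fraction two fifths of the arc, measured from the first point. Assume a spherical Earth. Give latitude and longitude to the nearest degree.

Write both endpoints as unit vectors p₁, p₂ with components (cos φ cos λ, cos φ sin λ, sin φ).
The central angle between the endpoints is δ = arccos(p₁·p₂) ≈ 1.975 rad (113.1°).
Interpolate at f = 2/5 with slerp weights a = sin((1−f)δ)/sin δ ≈ 1.007, b = sin(fδ)/sin δ ≈ 0.772.
p = a·p₁ + b·p₂ ≈ (0.585, -0.162, 0.795); φ = arcsin(p_z) ≈ 52.66°, λ = atan2(p_y, p_x) ≈ -15.47°.

≈ 53°N, 15°W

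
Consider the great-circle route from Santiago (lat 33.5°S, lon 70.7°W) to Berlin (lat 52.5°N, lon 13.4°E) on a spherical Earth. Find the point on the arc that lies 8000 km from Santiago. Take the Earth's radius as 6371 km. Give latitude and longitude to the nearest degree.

From cos δ = sin φ₁ sin φ₂ + cos φ₁ cos φ₂ cos Δλ, the central angle is δ ≈ 1.967 rad (112.7°). The total great-circle distance is δ·R ≈ 1.967 × 6371 ≈ 12530 km, so the target fraction is f = 8000/12530 ≈ 0.638.
Interpolate at f ≈ 0.638 with slerp weights a = sin((1−f)δ)/sin δ ≈ 0.707, b = sin(fδ)/sin δ ≈ 1.030.
p = a·p₁ + b·p₂ ≈ (0.805, -0.411, 0.427); φ = arcsin(p_z) ≈ 25.28°, λ = atan2(p_y, p_x) ≈ -27.06°.

≈ lat 25°N, lon 27°W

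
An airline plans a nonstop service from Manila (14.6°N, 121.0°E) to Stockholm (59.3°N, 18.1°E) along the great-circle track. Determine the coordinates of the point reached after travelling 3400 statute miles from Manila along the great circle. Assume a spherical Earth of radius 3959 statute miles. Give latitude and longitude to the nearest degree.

Write both endpoints as unit vectors p₁, p₂ with components (cos φ cos λ, cos φ sin λ, sin φ).
The central angle between the endpoints is δ = arccos(p₁·p₂) ≈ 1.464 rad (83.9°). The total great-circle distance is δ·R ≈ 1.464 × 3959 ≈ 5797 mi, so the target fraction is f = 3400/5797 ≈ 0.587.
Interpolate at f ≈ 0.587 with slerp weights a = sin((1−f)δ)/sin δ ≈ 0.572, b = sin(fδ)/sin δ ≈ 0.761.
p = a·p₁ + b·p₂ ≈ (0.084, 0.595, 0.799); φ = arcsin(p_z) ≈ 53.03°, λ = atan2(p_y, p_x) ≈ 81.95°.

≈ 53°N, 82°E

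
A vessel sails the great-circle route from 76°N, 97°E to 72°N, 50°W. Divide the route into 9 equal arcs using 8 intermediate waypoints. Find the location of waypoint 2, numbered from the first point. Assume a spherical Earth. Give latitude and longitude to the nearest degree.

≈ 82°N, 80°E

Convert each endpoint to a unit vector on the sphere (x = cos φ cos λ, y = cos φ sin λ, z = sin φ).
The central angle between the endpoints is δ = arccos(p₁·p₂) ≈ 0.535 rad (30.7°).
Interpolate at f = 2/9 with slerp weights a = sin((1−f)δ)/sin δ ≈ 0.793, b = sin(fδ)/sin δ ≈ 0.233.
p = a·p₁ + b·p₂ ≈ (0.023, 0.135, 0.991); φ = arcsin(p_z) ≈ 82.11°, λ = atan2(p_y, p_x) ≈ 80.42°.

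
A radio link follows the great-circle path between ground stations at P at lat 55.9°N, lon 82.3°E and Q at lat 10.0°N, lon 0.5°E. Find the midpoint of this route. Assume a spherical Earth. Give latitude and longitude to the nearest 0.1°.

From cos δ = sin φ₁ sin φ₂ + cos φ₁ cos φ₂ cos Δλ, the central angle is δ ≈ 1.346 rad (77.1°).
Interpolate at f = 1/2 with slerp weights a = sin((1−f)δ)/sin δ ≈ 0.640, b = sin(fδ)/sin δ ≈ 0.640.
p = a·p₁ + b·p₂ ≈ (0.678, 0.361, 0.641); φ = arcsin(p_z) ≈ 39.84°, λ = atan2(p_y, p_x) ≈ 28.03°.

≈ lat 39.8°N, lon 28.0°E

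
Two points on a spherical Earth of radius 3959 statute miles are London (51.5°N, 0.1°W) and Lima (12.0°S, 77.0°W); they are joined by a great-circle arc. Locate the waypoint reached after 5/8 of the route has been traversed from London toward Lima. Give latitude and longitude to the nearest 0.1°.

Convert each endpoint to a unit vector on the sphere (x = cos φ cos λ, y = cos φ sin λ, z = sin φ).
The central angle between the endpoints is δ = arccos(p₁·p₂) ≈ 1.596 rad (91.4°).
Interpolate at f = 5/8 with slerp weights a = sin((1−f)δ)/sin δ ≈ 0.563, b = sin(fδ)/sin δ ≈ 0.840.
p = a·p₁ + b·p₂ ≈ (0.536, -0.801, 0.266); φ = arcsin(p_z) ≈ 15.44°, λ = atan2(p_y, p_x) ≈ -56.24°.

≈ (15.4°N, 56.2°W)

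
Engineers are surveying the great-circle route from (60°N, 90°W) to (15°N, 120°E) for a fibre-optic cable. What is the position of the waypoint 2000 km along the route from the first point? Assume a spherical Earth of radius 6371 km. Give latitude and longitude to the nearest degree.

≈ (73°N, 122°W)

From cos δ = sin φ₁ sin φ₂ + cos φ₁ cos φ₂ cos Δλ, the central angle is δ ≈ 1.766 rad (101.2°). The total great-circle distance is δ·R ≈ 1.766 × 6371 ≈ 11252 km, so the target fraction is f = 2000/11252 ≈ 0.178.
Interpolate at f ≈ 0.178 with slerp weights a = sin((1−f)δ)/sin δ ≈ 1.012, b = sin(fδ)/sin δ ≈ 0.315.
p = a·p₁ + b·p₂ ≈ (-0.152, -0.243, 0.958); φ = arcsin(p_z) ≈ 73.35°, λ = atan2(p_y, p_x) ≈ -122.05°.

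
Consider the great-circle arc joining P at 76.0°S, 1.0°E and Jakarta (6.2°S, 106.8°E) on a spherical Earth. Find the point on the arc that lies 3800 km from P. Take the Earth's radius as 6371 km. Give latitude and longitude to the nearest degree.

≈ 57°S, 86°E

Convert each endpoint to a unit vector on the sphere (x = cos φ cos λ, y = cos φ sin λ, z = sin φ).
The central angle between the endpoints is δ = arccos(p₁·p₂) ≈ 1.531 rad (87.7°). The total great-circle distance is δ·R ≈ 1.531 × 6371 ≈ 9757 km, so the target fraction is f = 3800/9757 ≈ 0.389.
Interpolate at f ≈ 0.389 with slerp weights a = sin((1−f)δ)/sin δ ≈ 0.805, b = sin(fδ)/sin δ ≈ 0.562.
p = a·p₁ + b·p₂ ≈ (0.033, 0.538, -0.842); φ = arcsin(p_z) ≈ -57.36°, λ = atan2(p_y, p_x) ≈ 86.47°.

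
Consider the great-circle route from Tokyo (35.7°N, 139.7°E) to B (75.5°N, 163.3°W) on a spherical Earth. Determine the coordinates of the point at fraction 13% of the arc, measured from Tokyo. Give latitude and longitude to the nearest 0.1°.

Convert each endpoint to a unit vector on the sphere (x = cos φ cos λ, y = cos φ sin λ, z = sin φ).
The central angle between the endpoints is δ = arccos(p₁·p₂) ≈ 0.829 rad (47.5°).
Interpolate at f = 0.13 with slerp weights a = sin((1−f)δ)/sin δ ≈ 0.896, b = sin(fδ)/sin δ ≈ 0.146.
p = a·p₁ + b·p₂ ≈ (-0.590, 0.460, 0.664); φ = arcsin(p_z) ≈ 41.60°, λ = atan2(p_y, p_x) ≈ 142.05°.

≈ (41.6°N, 142.0°E)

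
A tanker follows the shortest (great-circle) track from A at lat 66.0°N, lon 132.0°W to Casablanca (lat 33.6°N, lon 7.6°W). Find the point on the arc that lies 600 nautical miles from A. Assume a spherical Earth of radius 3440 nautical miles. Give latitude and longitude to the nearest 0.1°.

≈ lat 71.5°N, lon 108.7°W

Write both endpoints as unit vectors p₁, p₂ with components (cos φ cos λ, cos φ sin λ, sin φ).
The central angle between the endpoints is δ = arccos(p₁·p₂) ≈ 1.251 rad (71.7°). The total great-circle distance is δ·R ≈ 1.251 × 3440 ≈ 4304 nmi, so the target fraction is f = 600/4304 ≈ 0.139.
Interpolate at f ≈ 0.139 with slerp weights a = sin((1−f)δ)/sin δ ≈ 0.927, b = sin(fδ)/sin δ ≈ 0.183.
p = a·p₁ + b·p₂ ≈ (-0.101, -0.300, 0.948); φ = arcsin(p_z) ≈ 71.51°, λ = atan2(p_y, p_x) ≈ -108.66°.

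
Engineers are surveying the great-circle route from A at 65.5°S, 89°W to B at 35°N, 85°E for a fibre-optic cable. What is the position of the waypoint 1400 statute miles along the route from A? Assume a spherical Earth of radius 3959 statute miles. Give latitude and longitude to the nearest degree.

From cos δ = sin φ₁ sin φ₂ + cos φ₁ cos φ₂ cos Δλ, the central angle is δ ≈ 2.606 rad (149.3°). The total great-circle distance is δ·R ≈ 2.606 × 3959 ≈ 10316 mi, so the target fraction is f = 1400/10316 ≈ 0.136.
Interpolate at f ≈ 0.136 with slerp weights a = sin((1−f)δ)/sin δ ≈ 1.521, b = sin(fδ)/sin δ ≈ 0.678.
p = a·p₁ + b·p₂ ≈ (0.059, -0.077, -0.995); φ = arcsin(p_z) ≈ -84.40°, λ = atan2(p_y, p_x) ≈ -52.47°.

≈ 84°S, 52°W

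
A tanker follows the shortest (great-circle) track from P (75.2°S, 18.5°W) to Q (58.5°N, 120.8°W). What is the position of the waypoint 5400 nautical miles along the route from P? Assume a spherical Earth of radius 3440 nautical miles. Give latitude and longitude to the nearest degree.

≈ (3°N, 97°W)

The haversine formula gives a central angle δ ≈ 2.592 rad (148.5°) between the endpoints. The total great-circle distance is δ·R ≈ 2.592 × 3440 ≈ 8917 nmi, so the target fraction is f = 5400/8917 ≈ 0.606.
Interpolate at f ≈ 0.606 with slerp weights a = sin((1−f)δ)/sin δ ≈ 1.634, b = sin(fδ)/sin δ ≈ 1.915.
p = a·p₁ + b·p₂ ≈ (-0.116, -0.992, 0.053); φ = arcsin(p_z) ≈ 3.03°, λ = atan2(p_y, p_x) ≈ -96.70°.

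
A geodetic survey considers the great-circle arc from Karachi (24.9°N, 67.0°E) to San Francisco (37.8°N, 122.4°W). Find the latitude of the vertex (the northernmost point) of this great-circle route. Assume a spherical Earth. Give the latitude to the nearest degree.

The great circle lies in the plane with unit normal n̂ = (p₁ × p₂)/|p₁ × p₂|.
Here n̂_z ≈ +0.131; the vertex latitude is φ_max = arccos|n̂_z| ≈ 82.5°.

≈ 82°N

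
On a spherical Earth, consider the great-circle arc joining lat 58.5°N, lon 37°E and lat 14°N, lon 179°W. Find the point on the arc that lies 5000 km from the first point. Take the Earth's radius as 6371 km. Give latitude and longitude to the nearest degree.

≈ lat 65°N, lon 143°E

From cos δ = sin φ₁ sin φ₂ + cos φ₁ cos φ₂ cos Δλ, the central angle is δ ≈ 1.776 rad (101.8°). The total great-circle distance is δ·R ≈ 1.776 × 6371 ≈ 11316 km, so the target fraction is f = 5000/11316 ≈ 0.442.
Interpolate at f ≈ 0.442 with slerp weights a = sin((1−f)δ)/sin δ ≈ 0.855, b = sin(fδ)/sin δ ≈ 0.722.
p = a·p₁ + b·p₂ ≈ (-0.344, 0.257, 0.903); φ = arcsin(p_z) ≈ 64.61°, λ = atan2(p_y, p_x) ≈ 143.26°.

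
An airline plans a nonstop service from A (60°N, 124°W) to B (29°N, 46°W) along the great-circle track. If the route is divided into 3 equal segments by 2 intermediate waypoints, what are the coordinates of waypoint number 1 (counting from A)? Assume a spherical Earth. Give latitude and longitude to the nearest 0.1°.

Convert each endpoint to a unit vector on the sphere (x = cos φ cos λ, y = cos φ sin λ, z = sin φ).
The central angle between the endpoints is δ = arccos(p₁·p₂) ≈ 1.035 rad (59.3°).
Interpolate at f = 1/3 with slerp weights a = sin((1−f)δ)/sin δ ≈ 0.740, b = sin(fδ)/sin δ ≈ 0.393.
p = a·p₁ + b·p₂ ≈ (0.032, -0.554, 0.832); φ = arcsin(p_z) ≈ 56.28°, λ = atan2(p_y, p_x) ≈ -86.70°.

≈ (56.3°N, 86.7°W)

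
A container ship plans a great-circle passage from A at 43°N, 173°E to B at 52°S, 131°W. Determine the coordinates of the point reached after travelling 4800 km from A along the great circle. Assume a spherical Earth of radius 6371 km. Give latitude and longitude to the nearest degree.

The haversine formula gives a central angle δ ≈ 1.860 rad (106.6°) between the endpoints. The total great-circle distance is δ·R ≈ 1.860 × 6371 ≈ 11853 km, so the target fraction is f = 4800/11853 ≈ 0.405.
Interpolate at f ≈ 0.405 with slerp weights a = sin((1−f)δ)/sin δ ≈ 0.933, b = sin(fδ)/sin δ ≈ 0.714.
p = a·p₁ + b·p₂ ≈ (-0.966, -0.249, 0.074); φ = arcsin(p_z) ≈ 4.24°, λ = atan2(p_y, p_x) ≈ -165.57°.

≈ 4°N, 166°W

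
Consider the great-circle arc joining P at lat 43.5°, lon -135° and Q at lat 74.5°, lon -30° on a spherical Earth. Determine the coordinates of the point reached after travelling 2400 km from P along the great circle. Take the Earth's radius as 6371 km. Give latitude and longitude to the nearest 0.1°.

≈ lat 63.2°, lon -119.6°

The haversine formula gives a central angle δ ≈ 0.911 rad (52.2°) between the endpoints. The total great-circle distance is δ·R ≈ 0.911 × 6371 ≈ 5802 km, so the target fraction is f = 2400/5802 ≈ 0.414.
Interpolate at f ≈ 0.414 with slerp weights a = sin((1−f)δ)/sin δ ≈ 0.644, b = sin(fδ)/sin δ ≈ 0.466.
p = a·p₁ + b·p₂ ≈ (-0.223, -0.393, 0.892); φ = arcsin(p_z) ≈ 63.16°, λ = atan2(p_y, p_x) ≈ -119.56°.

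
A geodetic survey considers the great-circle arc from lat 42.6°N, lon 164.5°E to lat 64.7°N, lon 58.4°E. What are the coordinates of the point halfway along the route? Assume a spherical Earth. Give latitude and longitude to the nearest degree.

Convert each endpoint to a unit vector on the sphere (x = cos φ cos λ, y = cos φ sin λ, z = sin φ).
The central angle between the endpoints is δ = arccos(p₁·p₂) ≈ 1.018 rad (58.4°).
Interpolate at f = 1/2 with slerp weights a = sin((1−f)δ)/sin δ ≈ 0.573, b = sin(fδ)/sin δ ≈ 0.573.
p = a·p₁ + b·p₂ ≈ (-0.278, 0.321, 0.905); φ = arcsin(p_z) ≈ 64.87°, λ = atan2(p_y, p_x) ≈ 130.88°.

≈ lat 65°N, lon 131°E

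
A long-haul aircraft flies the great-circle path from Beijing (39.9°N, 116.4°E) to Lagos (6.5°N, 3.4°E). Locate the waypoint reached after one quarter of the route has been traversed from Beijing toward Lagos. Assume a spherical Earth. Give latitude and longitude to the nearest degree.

≈ 44°N, 82°E

From cos δ = sin φ₁ sin φ₂ + cos φ₁ cos φ₂ cos Δλ, the central angle is δ ≈ 1.798 rad (103.0°).
Interpolate at f = 1/4 with slerp weights a = sin((1−f)δ)/sin δ ≈ 1.001, b = sin(fδ)/sin δ ≈ 0.446.
p = a·p₁ + b·p₂ ≈ (0.101, 0.714, 0.693); φ = arcsin(p_z) ≈ 43.84°, λ = atan2(p_y, p_x) ≈ 81.96°.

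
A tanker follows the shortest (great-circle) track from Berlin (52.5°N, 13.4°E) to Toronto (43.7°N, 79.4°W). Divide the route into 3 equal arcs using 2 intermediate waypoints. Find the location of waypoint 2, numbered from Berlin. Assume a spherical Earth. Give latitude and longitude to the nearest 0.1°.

≈ 55.0°N, 54.9°W

Write both endpoints as unit vectors p₁, p₂ with components (cos φ cos λ, cos φ sin λ, sin φ).
The central angle between the endpoints is δ = arccos(p₁·p₂) ≈ 1.016 rad (58.2°).
Interpolate at f = 2/3 with slerp weights a = sin((1−f)δ)/sin δ ≈ 0.391, b = sin(fδ)/sin δ ≈ 0.737.
p = a·p₁ + b·p₂ ≈ (0.330, -0.469, 0.820); φ = arcsin(p_z) ≈ 55.04°, λ = atan2(p_y, p_x) ≈ -54.90°.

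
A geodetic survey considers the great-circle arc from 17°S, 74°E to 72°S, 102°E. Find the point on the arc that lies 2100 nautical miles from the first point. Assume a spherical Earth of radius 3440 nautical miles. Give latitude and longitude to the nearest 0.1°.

≈ 51.2°S, 83.1°E

From cos δ = sin φ₁ sin φ₂ + cos φ₁ cos φ₂ cos Δλ, the central angle is δ ≈ 1.002 rad (57.4°). The total great-circle distance is δ·R ≈ 1.002 × 3440 ≈ 3445 nmi, so the target fraction is f = 2100/3445 ≈ 0.610.
Interpolate at f ≈ 0.610 with slerp weights a = sin((1−f)δ)/sin δ ≈ 0.453, b = sin(fδ)/sin δ ≈ 0.681.
p = a·p₁ + b·p₂ ≈ (0.076, 0.622, -0.780); φ = arcsin(p_z) ≈ -51.22°, λ = atan2(p_y, p_x) ≈ 83.07°.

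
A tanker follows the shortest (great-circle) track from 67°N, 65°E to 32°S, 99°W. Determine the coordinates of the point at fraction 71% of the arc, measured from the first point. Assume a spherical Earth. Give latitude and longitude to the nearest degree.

≈ 9°N, 92°W

From cos δ = sin φ₁ sin φ₂ + cos φ₁ cos φ₂ cos Δλ, the central angle is δ ≈ 2.509 rad (143.7°).
Interpolate at f = 0.71 with slerp weights a = sin((1−f)δ)/sin δ ≈ 1.124, b = sin(fδ)/sin δ ≈ 1.653.
p = a·p₁ + b·p₂ ≈ (-0.034, -0.987, 0.159); φ = arcsin(p_z) ≈ 9.14°, λ = atan2(p_y, p_x) ≈ -91.96°.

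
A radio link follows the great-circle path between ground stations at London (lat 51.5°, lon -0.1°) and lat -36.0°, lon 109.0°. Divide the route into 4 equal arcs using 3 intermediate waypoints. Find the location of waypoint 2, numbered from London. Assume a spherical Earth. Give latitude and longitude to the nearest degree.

≈ lat 13°, lon 65°

From cos δ = sin φ₁ sin φ₂ + cos φ₁ cos φ₂ cos Δλ, the central angle is δ ≈ 2.246 rad (128.7°).
Interpolate at f = 2/4 with slerp weights a = sin((1−f)δ)/sin δ ≈ 1.154, b = sin(fδ)/sin δ ≈ 1.154.
p = a·p₁ + b·p₂ ≈ (0.415, 0.882, 0.225); φ = arcsin(p_z) ≈ 13.00°, λ = atan2(p_y, p_x) ≈ 64.82°.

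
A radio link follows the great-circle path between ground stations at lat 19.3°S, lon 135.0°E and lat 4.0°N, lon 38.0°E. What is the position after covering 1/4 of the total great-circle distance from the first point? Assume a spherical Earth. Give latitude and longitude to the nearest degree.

≈ lat 17°S, lon 109°E

Convert each endpoint to a unit vector on the sphere (x = cos φ cos λ, y = cos φ sin λ, z = sin φ).
The central angle between the endpoints is δ = arccos(p₁·p₂) ≈ 1.709 rad (97.9°).
Interpolate at f = 1/4 with slerp weights a = sin((1−f)δ)/sin δ ≈ 0.968, b = sin(fδ)/sin δ ≈ 0.418.
p = a·p₁ + b·p₂ ≈ (-0.317, 0.903, -0.291); φ = arcsin(p_z) ≈ -16.90°, λ = atan2(p_y, p_x) ≈ 109.35°.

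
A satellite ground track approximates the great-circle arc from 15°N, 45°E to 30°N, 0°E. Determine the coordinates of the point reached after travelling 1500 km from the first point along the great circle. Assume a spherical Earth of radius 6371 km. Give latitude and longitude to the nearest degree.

Convert each endpoint to a unit vector on the sphere (x = cos φ cos λ, y = cos φ sin λ, z = sin φ).
The central angle between the endpoints is δ = arccos(p₁·p₂) ≈ 0.766 rad (43.9°). The total great-circle distance is δ·R ≈ 0.766 × 6371 ≈ 4878 km, so the target fraction is f = 1500/4878 ≈ 0.307.
Interpolate at f ≈ 0.307 with slerp weights a = sin((1−f)δ)/sin δ ≈ 0.730, b = sin(fδ)/sin δ ≈ 0.337.
p = a·p₁ + b·p₂ ≈ (0.790, 0.498, 0.357); φ = arcsin(p_z) ≈ 20.93°, λ = atan2(p_y, p_x) ≈ 32.25°.

≈ 21°N, 32°E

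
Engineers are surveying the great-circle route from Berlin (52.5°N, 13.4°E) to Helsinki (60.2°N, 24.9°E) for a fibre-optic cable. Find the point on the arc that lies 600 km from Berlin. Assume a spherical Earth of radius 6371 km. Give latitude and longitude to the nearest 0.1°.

≈ 56.8°N, 19.0°E

Write both endpoints as unit vectors p₁, p₂ with components (cos φ cos λ, cos φ sin λ, sin φ).
The central angle between the endpoints is δ = arccos(p₁·p₂) ≈ 0.174 rad (10.0°). The total great-circle distance is δ·R ≈ 0.174 × 6371 ≈ 1108 km, so the target fraction is f = 600/1108 ≈ 0.541.
Interpolate at f ≈ 0.541 with slerp weights a = sin((1−f)δ)/sin δ ≈ 0.460, b = sin(fδ)/sin δ ≈ 0.543.
p = a·p₁ + b·p₂ ≈ (0.518, 0.179, 0.837); φ = arcsin(p_z) ≈ 56.80°, λ = atan2(p_y, p_x) ≈ 19.04°.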